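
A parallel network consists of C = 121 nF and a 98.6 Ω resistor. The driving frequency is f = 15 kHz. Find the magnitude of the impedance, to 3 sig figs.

65.5 Ω

ω = 2πf = 94250 rad/s
X_C = 1/(ωC) = 87.7 Ω
Parallel: admittances add. Y = 1/R + jωC
Y = (0.0101 + j0.0114) S
|Y| = 0.0153 S → |Z| = 1/|Y| = 65.5 Ω, ∠Z = −∠Y = -48.4°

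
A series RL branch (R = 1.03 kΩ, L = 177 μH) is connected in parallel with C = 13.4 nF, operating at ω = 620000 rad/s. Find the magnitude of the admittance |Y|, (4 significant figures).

X_L = ωL = 109.7 Ω
X_C = 1/(ωC) = 120.4 Ω
Branch 1 (R+jX_L): Z₁ = 1030 + j109.7 Ω, |Z₁| = 1036 Ω
Branch 2 (−jX_C): Z₂ = −j120.4 Ω
Parallel: Z = Z₁Z₂/(Z₁+Z₂), |Z| = 121.0 Ω, ∠Z = -83.33°
|Y| = 1/|Z| = 8.262 mS

8.262 mS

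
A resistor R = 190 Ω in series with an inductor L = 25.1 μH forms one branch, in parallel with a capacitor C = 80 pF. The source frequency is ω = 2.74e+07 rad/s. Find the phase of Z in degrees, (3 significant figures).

X_L = ωL = 688 Ω
X_C = 1/(ωC) = 456 Ω
Branch 1 (R+jX_L): Z₁ = 190 + j688 Ω, |Z₁| = 714 Ω
Branch 2 (−jX_C): Z₂ = −j456 Ω
Parallel: Z = Z₁Z₂/(Z₁+Z₂), |Z| = 1090 Ω, ∠Z = -66.1°

-66.1°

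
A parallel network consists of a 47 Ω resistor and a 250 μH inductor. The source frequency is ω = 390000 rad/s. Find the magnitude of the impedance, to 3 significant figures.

42.3 Ω

X_L = ωL = 97.5 Ω
Parallel: admittances add. Y = 1/R + 1/(jωL)
Y = (0.0213 − j0.0103) S
|Y| = 0.0236 S → |Z| = 1/|Y| = 42.3 Ω, ∠Z = −∠Y = 25.7°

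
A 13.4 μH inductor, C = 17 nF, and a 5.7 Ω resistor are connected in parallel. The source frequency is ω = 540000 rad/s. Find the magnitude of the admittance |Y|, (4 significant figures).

217.8 mS

X_L = ωL = 7.236 Ω
X_C = 1/(ωC) = 108.9 Ω
Parallel: admittances add. Y = 1/R + 1/(jωL) + jωC
Y = (0.1754 − j0.1290) S
|Y| = 0.2178 S → |Z| = 1/|Y| = 4.592 Ω, ∠Z = −∠Y = 36.33°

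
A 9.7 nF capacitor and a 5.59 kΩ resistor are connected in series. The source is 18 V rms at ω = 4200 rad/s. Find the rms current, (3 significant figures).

715 μA

X_C = 1/(ωC) = 24500 Ω
Z = 5590 − j24500 Ω
|Z| = √(5590² + 24500²) = 25200 Ω
I = V/|Z| = 18/25200 = 715 μA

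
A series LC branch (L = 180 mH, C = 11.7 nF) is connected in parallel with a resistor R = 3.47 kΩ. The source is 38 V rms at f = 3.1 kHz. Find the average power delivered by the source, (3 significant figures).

416 mW

ω = 2πf = 19480 rad/s
X_L = ωL = 3510 Ω
X_C = 1/(ωC) = 4390 Ω
Branch 1: Z₁ = R = 3470 Ω
Branch 2 (series LC): Z₂ = j(X_L − X_C) = −j882 Ω
Parallel: Z = Z₁Z₂/(Z₁+Z₂), |Z| = 855 Ω, ∠Z = -75.7°
I = V/|Z| = 44.5 mA
P = VI cos φ = 38 × 0.0445 × cos(-75.7°) = 416 mW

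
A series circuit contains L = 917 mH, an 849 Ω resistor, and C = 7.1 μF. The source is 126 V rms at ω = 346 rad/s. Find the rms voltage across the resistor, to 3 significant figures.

125 V

X_L = ωL = 317 Ω
X_C = 1/(ωC) = 407 Ω
Net reactance X = X_L − X_C = -89.8 Ω
Z = 849 − j89.8 Ω
|Z| = √(849² + 89.8²) = 854 Ω
I = V/|Z| = 148 mA
V_R = I·|Z_R| = 0.148 × 849 = 125 V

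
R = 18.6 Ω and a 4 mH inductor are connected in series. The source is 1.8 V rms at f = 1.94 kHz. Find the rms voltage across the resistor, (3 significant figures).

ω = 2πf = 12190 rad/s
X_L = ωL = 48.8 Ω
Z = 18.6 + j48.8 Ω
|Z| = √(18.6² + 48.8²) = 52.2 Ω
I = V/|Z| = 34.5 mA
V_R = I·|Z_R| = 0.0345 × 18.6 = 0.642 V

0.642 V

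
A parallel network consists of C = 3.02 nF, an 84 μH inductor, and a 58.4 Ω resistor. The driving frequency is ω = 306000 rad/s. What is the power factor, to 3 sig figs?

X_L = ωL = 25.7 Ω
X_C = 1/(ωC) = 1080 Ω
Parallel: admittances add. Y = 1/R + 1/(jωL) + jωC
Y = (0.0171 − j0.0380) S
|Y| = 0.0417 S → |Z| = 1/|Y| = 24.0 Ω, ∠Z = −∠Y = 65.7°
cos φ = cos(65.7°) = 0.411

0.411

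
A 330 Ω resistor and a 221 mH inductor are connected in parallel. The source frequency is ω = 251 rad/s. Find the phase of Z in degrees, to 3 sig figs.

X_L = ωL = 55.5 Ω
Parallel: admittances add. Y = 1/R + 1/(jωL)
Y = (0.00303 − j0.0180) S
|Y| = 0.0183 S → |Z| = 1/|Y| = 54.7 Ω, ∠Z = −∠Y = 80.5°

80.5°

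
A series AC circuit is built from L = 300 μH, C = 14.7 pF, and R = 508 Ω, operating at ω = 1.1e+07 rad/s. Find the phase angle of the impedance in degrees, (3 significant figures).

X_L = ωL = 3300 Ω
X_C = 1/(ωC) = 6180 Ω
Net reactance X = X_L − X_C = -2880 Ω
Z = 508 − j2880 Ω
|Z| = √(508² + 2880²) = 2930 Ω
∠Z = arctan(-2880/508) = -80.0°

-80.0°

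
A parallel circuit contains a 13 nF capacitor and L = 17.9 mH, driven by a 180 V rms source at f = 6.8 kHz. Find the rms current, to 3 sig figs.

135 mA

ω = 2πf = 42730 rad/s
X_L = ωL = 765 Ω
X_C = 1/(ωC) = 1800 Ω
Parallel: admittances add. Y = 1/(jωL) + jωC
Y = (0 − j0.000752) S
|Y| = 0.000752 S → |Z| = 1/|Y| = 1330 Ω, ∠Z = −∠Y = 90.0°
I = V/|Z| = 180/1330 = 135 mA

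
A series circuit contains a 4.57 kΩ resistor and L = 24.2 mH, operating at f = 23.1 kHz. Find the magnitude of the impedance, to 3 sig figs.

5760 Ω

ω = 2πf = 145100 rad/s
X_L = ωL = 3510 Ω
Z = 4570 + j3510 Ω
|Z| = √(4570² + 3510²) = 5760 Ω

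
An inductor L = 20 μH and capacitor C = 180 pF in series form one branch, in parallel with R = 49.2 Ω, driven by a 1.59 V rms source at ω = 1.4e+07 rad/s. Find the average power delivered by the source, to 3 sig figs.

51.4 mW

X_L = ωL = 280 Ω
X_C = 1/(ωC) = 397 Ω
Branch 1: Z₁ = R = 49.2 Ω
Branch 2 (series LC): Z₂ = j(X_L − X_C) = −j117 Ω
Parallel: Z = Z₁Z₂/(Z₁+Z₂), |Z| = 45.3 Ω, ∠Z = -22.8°
I = V/|Z| = 35.1 mA
P = VI cos φ = 1.59 × 0.0351 × cos(-22.8°) = 51.4 mW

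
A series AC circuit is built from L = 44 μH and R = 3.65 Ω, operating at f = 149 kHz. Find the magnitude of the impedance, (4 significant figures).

41.35 Ω

ω = 2πf = 936200 rad/s
X_L = ωL = 41.19 Ω
Z = 3.650 + j41.19 Ω
|Z| = √(3.650² + 41.19²) = 41.35 Ω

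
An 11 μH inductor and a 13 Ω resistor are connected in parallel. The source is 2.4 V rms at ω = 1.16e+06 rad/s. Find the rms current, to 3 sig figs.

X_L = ωL = 12.8 Ω
Parallel: admittances add. Y = 1/R + 1/(jωL)
Y = (0.0769 − j0.0784) S
|Y| = 0.110 S → |Z| = 1/|Y| = 9.11 Ω, ∠Z = −∠Y = 45.5°
I = V/|Z| = 2.4/9.11 = 264 mA

264 mA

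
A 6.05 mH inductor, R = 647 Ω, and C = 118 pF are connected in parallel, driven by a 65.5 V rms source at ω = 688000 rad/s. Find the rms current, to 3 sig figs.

102 mA

X_L = ωL = 4160 Ω
X_C = 1/(ωC) = 12300 Ω
Parallel: admittances add. Y = 1/R + 1/(jωL) + jωC
Y = (0.00155 − j0.000159) S
|Y| = 0.00155 S → |Z| = 1/|Y| = 644 Ω, ∠Z = −∠Y = 5.88°
I = V/|Z| = 65.5/644 = 102 mA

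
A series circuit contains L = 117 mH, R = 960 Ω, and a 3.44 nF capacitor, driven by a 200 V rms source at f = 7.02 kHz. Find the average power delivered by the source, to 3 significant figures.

ω = 2πf = 44110 rad/s
X_L = ωL = 5160 Ω
X_C = 1/(ωC) = 6590 Ω
Net reactance X = X_L − X_C = -1430 Ω
Z = 960 − j1430 Ω
|Z| = √(960² + 1430²) = 1720 Ω
∠Z = arctan(-1430/960) = -56.1°
I = V/|Z| = 116 mA
P = VI cos φ = 200 × 0.116 × cos(-56.1°) = 12.9 W

12.9 W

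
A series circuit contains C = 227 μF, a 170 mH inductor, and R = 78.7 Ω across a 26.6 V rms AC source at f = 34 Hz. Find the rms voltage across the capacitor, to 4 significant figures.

6.835 V

ω = 2πf = 213.6 rad/s
X_L = ωL = 36.32 Ω
X_C = 1/(ωC) = 20.62 Ω
Net reactance X = X_L − X_C = 15.70 Ω
Z = 78.70 + j15.70 Ω
|Z| = √(78.70² + 15.70²) = 80.25 Ω
I = V/|Z| = 331.5 mA
V_C = I·|Z_C| = 0.3315 × 20.62 = 6.835 V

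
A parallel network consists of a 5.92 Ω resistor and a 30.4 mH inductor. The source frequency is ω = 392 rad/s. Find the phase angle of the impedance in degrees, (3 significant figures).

26.4°

X_L = ωL = 11.9 Ω
Parallel: admittances add. Y = 1/R + 1/(jωL)
Y = (0.169 − j0.0839) S
|Y| = 0.189 S → |Z| = 1/|Y| = 5.30 Ω, ∠Z = −∠Y = 26.4°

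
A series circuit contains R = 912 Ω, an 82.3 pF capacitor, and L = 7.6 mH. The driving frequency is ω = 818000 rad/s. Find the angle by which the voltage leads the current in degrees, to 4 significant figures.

X_L = ωL = 6217 Ω
X_C = 1/(ωC) = 14850 Ω
Net reactance X = X_L − X_C = -8637 Ω
Z = 912.0 − j8637 Ω
|Z| = √(912.0² + 8637²) = 8685 Ω
∠Z = arctan(-8637/912.0) = -83.97°

-83.97°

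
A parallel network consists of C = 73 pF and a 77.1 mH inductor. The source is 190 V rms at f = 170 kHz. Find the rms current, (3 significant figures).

ω = 2πf = 1.068e+06 rad/s
X_L = ωL = 82400 Ω
X_C = 1/(ωC) = 12800 Ω
Parallel: admittances add. Y = 1/(jωL) + jωC
Y = (0 + j6.58e-05) S
|Y| = 6.58e-05 S → |Z| = 1/|Y| = 15200 Ω, ∠Z = −∠Y = -90.0°
I = V/|Z| = 190/15200 = 12.5 mA

12.5 mA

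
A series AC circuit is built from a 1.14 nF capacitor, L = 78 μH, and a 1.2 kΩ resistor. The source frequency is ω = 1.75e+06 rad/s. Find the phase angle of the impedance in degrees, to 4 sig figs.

-16.91°

X_L = ωL = 136.5 Ω
X_C = 1/(ωC) = 501.3 Ω
Net reactance X = X_L − X_C = -364.8 Ω
Z = 1200 − j364.8 Ω
|Z| = √(1200² + 364.8²) = 1254 Ω
∠Z = arctan(-364.8/1200) = -16.91°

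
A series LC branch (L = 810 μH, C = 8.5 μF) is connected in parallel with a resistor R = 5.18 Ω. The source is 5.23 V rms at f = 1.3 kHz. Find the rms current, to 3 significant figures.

1.21 A

ω = 2πf = 8168 rad/s
X_L = ωL = 6.62 Ω
X_C = 1/(ωC) = 14.4 Ω
Branch 1: Z₁ = R = 5.18 Ω
Branch 2 (series LC): Z₂ = j(X_L − X_C) = −j7.79 Ω
Parallel: Z = Z₁Z₂/(Z₁+Z₂), |Z| = 4.31 Ω, ∠Z = -33.6°
I = V/|Z| = 5.23/4.31 = 1.21 A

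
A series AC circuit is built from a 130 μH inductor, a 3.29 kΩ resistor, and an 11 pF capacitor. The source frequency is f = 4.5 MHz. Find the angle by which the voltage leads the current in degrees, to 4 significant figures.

ω = 2πf = 2.827e+07 rad/s
X_L = ωL = 3676 Ω
X_C = 1/(ωC) = 3215 Ω
Net reactance X = X_L − X_C = 460.4 Ω
Z = 3290 + j460.4 Ω
|Z| = √(3290² + 460.4²) = 3322 Ω
∠Z = arctan(460.4/3290) = 7.966°

7.966°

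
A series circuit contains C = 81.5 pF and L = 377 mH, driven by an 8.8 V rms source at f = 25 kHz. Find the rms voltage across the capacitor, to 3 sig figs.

36.4 V

ω = 2πf = 157100 rad/s
X_L = ωL = 59200 Ω
X_C = 1/(ωC) = 78100 Ω
Net reactance X = X_L − X_C = -18900 Ω
Z = − j18900 Ω
|Z| = √(0² + 18900²) = 18900 Ω
I = V/|Z| = 466 μA
V_C = I·|Z_C| = 0.000466 × 78100 = 36.4 V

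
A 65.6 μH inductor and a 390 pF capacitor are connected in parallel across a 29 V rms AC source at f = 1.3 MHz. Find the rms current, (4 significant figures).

38.26 mA

ω = 2πf = 8.168e+06 rad/s
X_L = ωL = 535.8 Ω
X_C = 1/(ωC) = 313.9 Ω
Parallel: admittances add. Y = 1/(jωL) + jωC
Y = (0 + j0.001319) S
|Y| = 0.001319 S → |Z| = 1/|Y| = 758.0 Ω, ∠Z = −∠Y = -90.00°
I = V/|Z| = 29/758.0 = 38.26 mA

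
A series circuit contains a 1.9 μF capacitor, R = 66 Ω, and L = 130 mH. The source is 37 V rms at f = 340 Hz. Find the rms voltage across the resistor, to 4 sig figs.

33.42 V

ω = 2πf = 2136 rad/s
X_L = ωL = 277.7 Ω
X_C = 1/(ωC) = 246.4 Ω
Net reactance X = X_L − X_C = 31.35 Ω
Z = 66.00 + j31.35 Ω
|Z| = √(66.00² + 31.35²) = 73.07 Ω
I = V/|Z| = 506.4 mA
V_R = I·|Z_R| = 0.5064 × 66.00 = 33.42 V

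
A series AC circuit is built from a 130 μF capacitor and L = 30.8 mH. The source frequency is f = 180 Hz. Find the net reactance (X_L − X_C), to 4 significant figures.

28.03 Ω

ω = 2πf = 1131 rad/s
X_L = ωL = 34.83 Ω
X_C = 1/(ωC) = 6.801 Ω
X = 34.83 − 6.801 = 28.03 Ω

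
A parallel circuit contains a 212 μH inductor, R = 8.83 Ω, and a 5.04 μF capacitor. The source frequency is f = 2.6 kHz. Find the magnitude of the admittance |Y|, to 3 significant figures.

ω = 2πf = 16340 rad/s
X_L = ωL = 3.46 Ω
X_C = 1/(ωC) = 12.1 Ω
Parallel: admittances add. Y = 1/R + 1/(jωL) + jωC
Y = (0.113 − j0.206) S
|Y| = 0.235 S → |Z| = 1/|Y| = 4.25 Ω, ∠Z = −∠Y = 61.2°

235 mS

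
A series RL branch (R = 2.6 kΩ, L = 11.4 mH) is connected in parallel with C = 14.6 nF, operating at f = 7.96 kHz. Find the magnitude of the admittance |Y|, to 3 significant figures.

746 μS

ω = 2πf = 50010 rad/s
X_L = ωL = 570 Ω
X_C = 1/(ωC) = 1370 Ω
Branch 1 (R+jX_L): Z₁ = 2600 + j570 Ω, |Z₁| = 2660 Ω
Branch 2 (−jX_C): Z₂ = −j1370 Ω
Parallel: Z = Z₁Z₂/(Z₁+Z₂), |Z| = 1340 Ω, ∠Z = -60.5°
|Y| = 1/|Z| = 746 μS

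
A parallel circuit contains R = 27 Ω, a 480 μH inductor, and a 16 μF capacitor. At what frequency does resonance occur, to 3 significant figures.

ω₀ = 1/√(LC) = 1/√(0.00048 × 1.6e-05) = 11410 rad/s
f₀ = ω₀/(2π) = 1.82 kHz

1.82 kHz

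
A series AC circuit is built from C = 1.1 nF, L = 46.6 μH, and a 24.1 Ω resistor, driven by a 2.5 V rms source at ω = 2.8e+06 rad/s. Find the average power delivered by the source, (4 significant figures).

X_L = ωL = 130.5 Ω
X_C = 1/(ωC) = 324.7 Ω
Net reactance X = X_L − X_C = -194.2 Ω
Z = 24.10 − j194.2 Ω
|Z| = √(24.10² + 194.2²) = 195.7 Ω
∠Z = arctan(-194.2/24.10) = -82.93°
I = V/|Z| = 12.78 mA
P = VI cos φ = 2.5 × 0.01278 × cos(-82.93°) = 3.934 mW

3.934 mW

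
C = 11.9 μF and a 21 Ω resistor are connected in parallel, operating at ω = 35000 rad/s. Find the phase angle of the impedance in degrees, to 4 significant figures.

-83.48°

X_C = 1/(ωC) = 2.401 Ω
Parallel: admittances add. Y = 1/R + jωC
Y = (0.04762 + j0.4165) S
|Y| = 0.4192 S → |Z| = 1/|Y| = 2.385 Ω, ∠Z = −∠Y = -83.48°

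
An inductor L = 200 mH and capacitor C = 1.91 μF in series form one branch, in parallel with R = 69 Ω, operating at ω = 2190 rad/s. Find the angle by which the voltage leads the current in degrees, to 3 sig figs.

X_L = ωL = 438 Ω
X_C = 1/(ωC) = 239 Ω
Branch 1: Z₁ = R = 69.0 Ω
Branch 2 (series LC): Z₂ = j(X_L − X_C) = j199 Ω
Parallel: Z = Z₁Z₂/(Z₁+Z₂), |Z| = 65.2 Ω, ∠Z = 19.1°

19.1°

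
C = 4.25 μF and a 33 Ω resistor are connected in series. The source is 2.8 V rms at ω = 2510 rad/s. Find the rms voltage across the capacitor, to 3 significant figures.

2.64 V

X_C = 1/(ωC) = 93.7 Ω
Z = 33.0 − j93.7 Ω
|Z| = √(33.0² + 93.7²) = 99.4 Ω
I = V/|Z| = 28.2 mA
V_C = I·|Z_C| = 0.0282 × 93.7 = 2.64 V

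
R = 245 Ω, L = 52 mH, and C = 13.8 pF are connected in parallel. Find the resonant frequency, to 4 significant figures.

ω₀ = 1/√(LC) = 1/√(0.052 × 1.38e-11) = 1.18e+06 rad/s
f₀ = ω₀/(2π) = 187.9 kHz

187.9 kHz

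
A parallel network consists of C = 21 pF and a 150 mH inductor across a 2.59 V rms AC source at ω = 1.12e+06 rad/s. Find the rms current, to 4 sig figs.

45.50 μA

X_L = ωL = 168000 Ω
X_C = 1/(ωC) = 42520 Ω
Parallel: admittances add. Y = 1/(jωL) + jωC
Y = (0 + j1.757e-05) S
|Y| = 1.757e-05 S → |Z| = 1/|Y| = 56920 Ω, ∠Z = −∠Y = -90.00°
I = V/|Z| = 2.59/56920 = 45.50 μA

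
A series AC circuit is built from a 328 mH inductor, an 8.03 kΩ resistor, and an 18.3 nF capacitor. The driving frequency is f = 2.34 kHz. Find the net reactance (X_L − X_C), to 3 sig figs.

ω = 2πf = 14700 rad/s
X_L = ωL = 4820 Ω
X_C = 1/(ωC) = 3720 Ω
X = 4820 − 3720 = 1110 Ω

1110 Ω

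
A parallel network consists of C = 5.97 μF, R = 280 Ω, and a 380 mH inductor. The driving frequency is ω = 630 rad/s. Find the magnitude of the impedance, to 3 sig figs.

X_L = ωL = 239 Ω
X_C = 1/(ωC) = 266 Ω
Parallel: admittances add. Y = 1/R + 1/(jωL) + jωC
Y = (0.00357 − j0.000416) S
|Y| = 0.00360 S → |Z| = 1/|Y| = 278 Ω, ∠Z = −∠Y = 6.64°

278 Ω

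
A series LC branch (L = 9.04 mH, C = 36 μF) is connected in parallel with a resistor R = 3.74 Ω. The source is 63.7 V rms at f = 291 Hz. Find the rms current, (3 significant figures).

50.6 A

ω = 2πf = 1828 rad/s
X_L = ωL = 16.5 Ω
X_C = 1/(ωC) = 15.2 Ω
Branch 1: Z₁ = R = 3.74 Ω
Branch 2 (series LC): Z₂ = j(X_L − X_C) = j1.34 Ω
Parallel: Z = Z₁Z₂/(Z₁+Z₂), |Z| = 1.26 Ω, ∠Z = 70.3°
I = V/|Z| = 63.7/1.26 = 50.6 A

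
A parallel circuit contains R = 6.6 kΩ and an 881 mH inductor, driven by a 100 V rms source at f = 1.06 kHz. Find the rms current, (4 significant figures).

ω = 2πf = 6660 rad/s
X_L = ωL = 5868 Ω
Parallel: admittances add. Y = 1/R + 1/(jωL)
Y = (0.0001515 − j0.0001704) S
|Y| = 0.0002280 S → |Z| = 1/|Y| = 4385 Ω, ∠Z = −∠Y = 48.36°
I = V/|Z| = 100/4385 = 22.80 mA

22.80 mA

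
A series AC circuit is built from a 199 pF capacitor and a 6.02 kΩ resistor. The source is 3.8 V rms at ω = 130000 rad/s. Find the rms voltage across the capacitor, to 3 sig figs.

3.75 V

X_C = 1/(ωC) = 38700 Ω
Z = 6020 − j38700 Ω
|Z| = √(6020² + 38700²) = 39100 Ω
I = V/|Z| = 97.1 μA
V_C = I·|Z_C| = 9.71e-05 × 38700 = 3.75 V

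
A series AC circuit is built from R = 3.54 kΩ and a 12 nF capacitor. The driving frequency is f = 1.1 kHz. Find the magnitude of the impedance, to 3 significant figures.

ω = 2πf = 6912 rad/s
X_C = 1/(ωC) = 12100 Ω
Z = 3540 − j12100 Ω
|Z| = √(3540² + 12100²) = 12600 Ω

12600 Ω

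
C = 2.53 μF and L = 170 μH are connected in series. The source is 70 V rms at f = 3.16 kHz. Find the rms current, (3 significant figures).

4.23 A

ω = 2πf = 19850 rad/s
X_L = ωL = 3.38 Ω
X_C = 1/(ωC) = 19.9 Ω
Net reactance X = X_L − X_C = -16.5 Ω
Z = − j16.5 Ω
|Z| = √(0² + 16.5²) = 16.5 Ω
I = V/|Z| = 70/16.5 = 4.23 A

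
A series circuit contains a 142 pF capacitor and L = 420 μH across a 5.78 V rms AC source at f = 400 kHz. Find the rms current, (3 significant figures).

3.31 mA

ω = 2πf = 2.513e+06 rad/s
X_L = ωL = 1060 Ω
X_C = 1/(ωC) = 2800 Ω
Net reactance X = X_L − X_C = -1750 Ω
Z = − j1750 Ω
|Z| = √(0² + 1750²) = 1750 Ω
I = V/|Z| = 5.78/1750 = 3.31 mA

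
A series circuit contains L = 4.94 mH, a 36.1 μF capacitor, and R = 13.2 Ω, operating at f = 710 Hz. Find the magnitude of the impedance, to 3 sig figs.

ω = 2πf = 4461 rad/s
X_L = ωL = 22.0 Ω
X_C = 1/(ωC) = 6.21 Ω
Net reactance X = X_L − X_C = 15.8 Ω
Z = 13.2 + j15.8 Ω
|Z| = √(13.2² + 15.8²) = 20.6 Ω

20.6 Ω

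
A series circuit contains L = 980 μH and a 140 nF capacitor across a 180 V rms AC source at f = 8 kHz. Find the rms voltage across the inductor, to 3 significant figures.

ω = 2πf = 50270 rad/s
X_L = ωL = 49.3 Ω
X_C = 1/(ωC) = 142 Ω
Net reactance X = X_L − X_C = -92.8 Ω
Z = − j92.8 Ω
|Z| = √(0² + 92.8²) = 92.8 Ω
I = V/|Z| = 1.94 A
V_L = I·|Z_L| = 1.94 × 49.3 = 95.5 V

95.5 V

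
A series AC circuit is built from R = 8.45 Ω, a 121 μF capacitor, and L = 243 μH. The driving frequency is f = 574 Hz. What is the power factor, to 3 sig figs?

0.986

ω = 2πf = 3607 rad/s
X_L = ωL = 0.876 Ω
X_C = 1/(ωC) = 2.29 Ω
Net reactance X = X_L − X_C = -1.42 Ω
Z = 8.45 − j1.42 Ω
|Z| = √(8.45² + 1.42²) = 8.57 Ω
∠Z = arctan(-1.42/8.45) = -9.51°
cos φ = cos(-9.51°) = 0.986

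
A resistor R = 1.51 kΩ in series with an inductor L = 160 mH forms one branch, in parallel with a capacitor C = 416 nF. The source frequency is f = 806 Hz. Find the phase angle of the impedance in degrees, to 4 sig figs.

ω = 2πf = 5064 rad/s
X_L = ωL = 810.3 Ω
X_C = 1/(ωC) = 474.7 Ω
Branch 1 (R+jX_L): Z₁ = 1510 + j810.3 Ω, |Z₁| = 1714 Ω
Branch 2 (−jX_C): Z₂ = −j474.7 Ω
Parallel: Z = Z₁Z₂/(Z₁+Z₂), |Z| = 525.9 Ω, ∠Z = -74.31°

-74.31°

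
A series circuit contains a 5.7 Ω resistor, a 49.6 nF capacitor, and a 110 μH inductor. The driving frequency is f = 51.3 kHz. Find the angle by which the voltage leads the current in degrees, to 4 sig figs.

-78.12°

ω = 2πf = 322300 rad/s
X_L = ωL = 35.46 Ω
X_C = 1/(ωC) = 62.55 Ω
Net reactance X = X_L − X_C = -27.09 Ω
Z = 5.700 − j27.09 Ω
|Z| = √(5.700² + 27.09²) = 27.69 Ω
∠Z = arctan(-27.09/5.700) = -78.12°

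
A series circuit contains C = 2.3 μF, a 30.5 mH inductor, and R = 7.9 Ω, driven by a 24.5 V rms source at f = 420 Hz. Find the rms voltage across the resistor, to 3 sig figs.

2.29 V

ω = 2πf = 2639 rad/s
X_L = ωL = 80.5 Ω
X_C = 1/(ωC) = 165 Ω
Net reactance X = X_L − X_C = -84.3 Ω
Z = 7.90 − j84.3 Ω
|Z| = √(7.90² + 84.3²) = 84.6 Ω
I = V/|Z| = 289 mA
V_R = I·|Z_R| = 0.289 × 7.90 = 2.29 V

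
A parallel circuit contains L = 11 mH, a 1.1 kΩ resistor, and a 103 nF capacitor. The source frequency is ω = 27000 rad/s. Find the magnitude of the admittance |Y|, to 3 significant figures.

1.08 mS

X_L = ωL = 297 Ω
X_C = 1/(ωC) = 360 Ω
Parallel: admittances add. Y = 1/R + 1/(jωL) + jωC
Y = (0.000909 − j0.000586) S
|Y| = 0.00108 S → |Z| = 1/|Y| = 925 Ω, ∠Z = −∠Y = 32.8°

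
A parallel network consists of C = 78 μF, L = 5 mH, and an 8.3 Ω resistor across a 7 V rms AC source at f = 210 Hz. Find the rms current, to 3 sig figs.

ω = 2πf = 1319 rad/s
X_L = ωL = 6.60 Ω
X_C = 1/(ωC) = 9.72 Ω
Parallel: admittances add. Y = 1/R + 1/(jωL) + jωC
Y = (0.120 − j0.0487) S
|Y| = 0.130 S → |Z| = 1/|Y| = 7.70 Ω, ∠Z = −∠Y = 22.0°
I = V/|Z| = 7/7.70 = 910 mA

910 mA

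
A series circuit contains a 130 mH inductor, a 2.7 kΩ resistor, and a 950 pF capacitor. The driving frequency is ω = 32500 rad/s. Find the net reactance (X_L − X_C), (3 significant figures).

-28200 Ω

X_L = ωL = 4220 Ω
X_C = 1/(ωC) = 32400 Ω
X = 4220 − 32400 = -28200 Ω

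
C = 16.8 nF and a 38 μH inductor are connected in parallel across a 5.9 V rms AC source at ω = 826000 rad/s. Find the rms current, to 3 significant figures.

106 mA

X_L = ωL = 31.4 Ω
X_C = 1/(ωC) = 72.1 Ω
Parallel: admittances add. Y = 1/(jωL) + jωC
Y = (0 − j0.0180) S
|Y| = 0.0180 S → |Z| = 1/|Y| = 55.6 Ω, ∠Z = −∠Y = 90.0°
I = V/|Z| = 5.9/55.6 = 106 mA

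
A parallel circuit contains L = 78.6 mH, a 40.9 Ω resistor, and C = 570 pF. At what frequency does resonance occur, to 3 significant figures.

ω₀ = 1/√(LC) = 1/√(0.0786 × 5.7e-10) = 149400 rad/s
f₀ = ω₀/(2π) = 23.8 kHz

23.8 kHz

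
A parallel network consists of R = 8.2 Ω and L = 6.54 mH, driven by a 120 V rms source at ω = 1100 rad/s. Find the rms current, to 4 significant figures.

X_L = ωL = 7.194 Ω
Parallel: admittances add. Y = 1/R + 1/(jωL)
Y = (0.1220 − j0.1390) S
|Y| = 0.1849 S → |Z| = 1/|Y| = 5.408 Ω, ∠Z = −∠Y = 48.74°
I = V/|Z| = 120/5.408 = 22.19 A

22.19 A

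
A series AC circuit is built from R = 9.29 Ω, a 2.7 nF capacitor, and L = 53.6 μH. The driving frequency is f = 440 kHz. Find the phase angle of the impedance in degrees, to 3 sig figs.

56.8°

ω = 2πf = 2.765e+06 rad/s
X_L = ωL = 148 Ω
X_C = 1/(ωC) = 134 Ω
Net reactance X = X_L − X_C = 14.2 Ω
Z = 9.29 + j14.2 Ω
|Z| = √(9.29² + 14.2²) = 17.0 Ω
∠Z = arctan(14.2/9.29) = 56.8°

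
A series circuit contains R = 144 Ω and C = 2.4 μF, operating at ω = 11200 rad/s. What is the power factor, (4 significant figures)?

X_C = 1/(ωC) = 37.20 Ω
Z = 144.0 − j37.20 Ω
|Z| = √(144.0² + 37.20²) = 148.7 Ω
∠Z = arctan(-37.20/144.0) = -14.49°
cos φ = cos(-14.49°) = 0.9682

0.9682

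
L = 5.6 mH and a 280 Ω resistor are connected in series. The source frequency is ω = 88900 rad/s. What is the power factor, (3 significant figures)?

0.490

X_L = ωL = 498 Ω
Z = 280 + j498 Ω
|Z| = √(280² + 498²) = 571 Ω
∠Z = arctan(498/280) = 60.6°
cos φ = cos(60.6°) = 0.490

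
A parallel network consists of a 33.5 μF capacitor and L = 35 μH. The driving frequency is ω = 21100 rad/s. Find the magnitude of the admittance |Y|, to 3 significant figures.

647 mS

X_L = ωL = 0.738 Ω
X_C = 1/(ωC) = 1.41 Ω
Parallel: admittances add. Y = 1/(jωL) + jωC
Y = (0 − j0.647) S
|Y| = 0.647 S → |Z| = 1/|Y| = 1.55 Ω, ∠Z = −∠Y = 90.0°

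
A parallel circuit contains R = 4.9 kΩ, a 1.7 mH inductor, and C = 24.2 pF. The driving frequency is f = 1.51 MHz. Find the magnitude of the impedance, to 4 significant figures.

ω = 2πf = 9.488e+06 rad/s
X_L = ωL = 16130 Ω
X_C = 1/(ωC) = 4355 Ω
Parallel: admittances add. Y = 1/R + 1/(jωL) + jωC
Y = (0.0002041 + j0.0001676) S
|Y| = 0.0002641 S → |Z| = 1/|Y| = 3787 Ω, ∠Z = −∠Y = -39.39°

3787 Ω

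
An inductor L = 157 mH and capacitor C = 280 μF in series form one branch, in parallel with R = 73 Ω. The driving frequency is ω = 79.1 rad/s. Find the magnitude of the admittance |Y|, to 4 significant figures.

33.48 mS

X_L = ωL = 12.42 Ω
X_C = 1/(ωC) = 45.15 Ω
Branch 1: Z₁ = R = 73.00 Ω
Branch 2 (series LC): Z₂ = j(X_L − X_C) = −j32.73 Ω
Parallel: Z = Z₁Z₂/(Z₁+Z₂), |Z| = 29.87 Ω, ∠Z = -65.85°
|Y| = 1/|Z| = 33.48 mS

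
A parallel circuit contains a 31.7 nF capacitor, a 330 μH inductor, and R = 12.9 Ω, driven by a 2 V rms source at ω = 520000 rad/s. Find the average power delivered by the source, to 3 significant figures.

X_L = ωL = 172 Ω
X_C = 1/(ωC) = 60.7 Ω
Parallel: admittances add. Y = 1/R + 1/(jωL) + jωC
Y = (0.0775 + j0.0107) S
|Y| = 0.0782 S → |Z| = 1/|Y| = 12.8 Ω, ∠Z = −∠Y = -7.83°
I = V/|Z| = 156 mA
P = VI cos φ = 2 × 0.156 × cos(-7.83°) = 310 mW

310 mW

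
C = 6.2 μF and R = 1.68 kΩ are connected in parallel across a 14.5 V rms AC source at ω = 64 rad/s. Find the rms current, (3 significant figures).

10.4 mA

X_C = 1/(ωC) = 2520 Ω
Parallel: admittances add. Y = 1/R + jωC
Y = (0.000595 + j0.000397) S
|Y| = 0.000715 S → |Z| = 1/|Y| = 1400 Ω, ∠Z = −∠Y = -33.7°
I = V/|Z| = 14.5/1400 = 10.4 mA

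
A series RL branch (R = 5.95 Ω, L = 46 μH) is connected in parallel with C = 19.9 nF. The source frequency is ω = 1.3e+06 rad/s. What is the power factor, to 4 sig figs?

X_L = ωL = 59.80 Ω
X_C = 1/(ωC) = 38.65 Ω
Branch 1 (R+jX_L): Z₁ = 5.950 + j59.80 Ω, |Z₁| = 60.10 Ω
Branch 2 (−jX_C): Z₂ = −j38.65 Ω
Parallel: Z = Z₁Z₂/(Z₁+Z₂), |Z| = 105.8 Ω, ∠Z = -79.97°
cos φ = cos(-79.97°) = 0.1742

0.1742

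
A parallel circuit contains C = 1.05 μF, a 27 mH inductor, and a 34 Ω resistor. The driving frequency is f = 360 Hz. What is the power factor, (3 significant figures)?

ω = 2πf = 2262 rad/s
X_L = ωL = 61.1 Ω
X_C = 1/(ωC) = 421 Ω
Parallel: admittances add. Y = 1/R + 1/(jωL) + jωC
Y = (0.0294 − j0.0140) S
|Y| = 0.0326 S → |Z| = 1/|Y| = 30.7 Ω, ∠Z = −∠Y = 25.5°
cos φ = cos(25.5°) = 0.903

0.903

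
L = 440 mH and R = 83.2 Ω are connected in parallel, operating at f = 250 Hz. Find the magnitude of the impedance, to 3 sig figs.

ω = 2πf = 1571 rad/s
X_L = ωL = 691 Ω
Parallel: admittances add. Y = 1/R + 1/(jωL)
Y = (0.0120 − j0.00145) S
|Y| = 0.0121 S → |Z| = 1/|Y| = 82.6 Ω, ∠Z = −∠Y = 6.86°

82.6 Ω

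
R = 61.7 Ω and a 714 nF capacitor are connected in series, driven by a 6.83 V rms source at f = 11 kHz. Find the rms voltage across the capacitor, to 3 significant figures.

ω = 2πf = 69120 rad/s
X_C = 1/(ωC) = 20.3 Ω
Z = 61.7 − j20.3 Ω
|Z| = √(61.7² + 20.3²) = 64.9 Ω
I = V/|Z| = 105 mA
V_C = I·|Z_C| = 0.105 × 20.3 = 2.13 V

2.13 V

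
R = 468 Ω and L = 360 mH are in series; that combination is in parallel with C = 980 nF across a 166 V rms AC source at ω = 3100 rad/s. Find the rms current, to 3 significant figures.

382 mA

X_L = ωL = 1120 Ω
X_C = 1/(ωC) = 329 Ω
Branch 1 (R+jX_L): Z₁ = 468 + j1120 Ω, |Z₁| = 1210 Ω
Branch 2 (−jX_C): Z₂ = −j329 Ω
Parallel: Z = Z₁Z₂/(Z₁+Z₂), |Z| = 435 Ω, ∠Z = -82.0°
I = V/|Z| = 166/435 = 382 mA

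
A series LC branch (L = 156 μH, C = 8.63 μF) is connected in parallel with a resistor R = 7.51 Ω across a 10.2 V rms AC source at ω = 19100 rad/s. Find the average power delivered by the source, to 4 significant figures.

X_L = ωL = 2.980 Ω
X_C = 1/(ωC) = 6.067 Ω
Branch 1: Z₁ = R = 7.510 Ω
Branch 2 (series LC): Z₂ = j(X_L − X_C) = −j3.087 Ω
Parallel: Z = Z₁Z₂/(Z₁+Z₂), |Z| = 2.855 Ω, ∠Z = -67.65°
I = V/|Z| = 3.572 A
P = VI cos φ = 10.2 × 3.572 × cos(-67.65°) = 13.85 W

13.85 W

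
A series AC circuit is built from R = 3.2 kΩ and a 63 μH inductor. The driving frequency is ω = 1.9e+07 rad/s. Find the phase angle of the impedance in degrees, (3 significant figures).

X_L = ωL = 1200 Ω
Z = 3200 + j1200 Ω
|Z| = √(3200² + 1200²) = 3420 Ω
∠Z = arctan(1200/3200) = 20.5°

20.5°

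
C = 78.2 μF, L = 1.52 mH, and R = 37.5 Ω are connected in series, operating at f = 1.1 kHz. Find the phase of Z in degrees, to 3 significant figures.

13.0°

ω = 2πf = 6912 rad/s
X_L = ωL = 10.5 Ω
X_C = 1/(ωC) = 1.85 Ω
Net reactance X = X_L − X_C = 8.66 Ω
Z = 37.5 + j8.66 Ω
|Z| = √(37.5² + 8.66²) = 38.5 Ω
∠Z = arctan(8.66/37.5) = 13.0°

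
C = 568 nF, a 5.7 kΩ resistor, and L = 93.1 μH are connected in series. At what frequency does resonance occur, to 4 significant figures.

21.89 kHz

ω₀ = 1/√(LC) = 1/√(9.31e-05 × 5.68e-07) = 137500 rad/s
f₀ = ω₀/(2π) = 21.89 kHz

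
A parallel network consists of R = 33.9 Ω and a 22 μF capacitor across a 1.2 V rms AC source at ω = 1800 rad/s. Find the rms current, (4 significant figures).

59.26 mA

X_C = 1/(ωC) = 25.25 Ω
Parallel: admittances add. Y = 1/R + jωC
Y = (0.02950 + j0.03960) S
|Y| = 0.04938 S → |Z| = 1/|Y| = 20.25 Ω, ∠Z = −∠Y = -53.32°
I = V/|Z| = 1.2/20.25 = 59.26 mA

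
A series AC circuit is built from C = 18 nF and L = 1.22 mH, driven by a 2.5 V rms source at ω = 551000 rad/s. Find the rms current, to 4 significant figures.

4.375 mA

X_L = ωL = 672.2 Ω
X_C = 1/(ωC) = 100.8 Ω
Net reactance X = X_L − X_C = 571.4 Ω
Z = j571.4 Ω
|Z| = √(0² + 571.4²) = 571.4 Ω
I = V/|Z| = 2.5/571.4 = 4.375 mA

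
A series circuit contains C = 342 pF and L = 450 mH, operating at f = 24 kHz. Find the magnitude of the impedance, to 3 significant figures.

ω = 2πf = 150800 rad/s
X_L = ωL = 67900 Ω
X_C = 1/(ωC) = 19400 Ω
Net reactance X = X_L − X_C = 48500 Ω
Z = j48500 Ω
|Z| = √(0² + 48500²) = 48500 Ω

48500 Ω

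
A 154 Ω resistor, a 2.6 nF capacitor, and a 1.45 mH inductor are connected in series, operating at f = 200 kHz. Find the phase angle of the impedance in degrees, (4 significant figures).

ω = 2πf = 1.257e+06 rad/s
X_L = ωL = 1822 Ω
X_C = 1/(ωC) = 306.1 Ω
Net reactance X = X_L − X_C = 1516 Ω
Z = 154.0 + j1516 Ω
|Z| = √(154.0² + 1516²) = 1524 Ω
∠Z = arctan(1516/154.0) = 84.20°

84.20°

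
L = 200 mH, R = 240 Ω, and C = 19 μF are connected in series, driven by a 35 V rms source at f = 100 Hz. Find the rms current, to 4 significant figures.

ω = 2πf = 628.3 rad/s
X_L = ωL = 125.7 Ω
X_C = 1/(ωC) = 83.77 Ω
Net reactance X = X_L − X_C = 41.90 Ω
Z = 240.0 + j41.90 Ω
|Z| = √(240.0² + 41.90²) = 243.6 Ω
I = V/|Z| = 35/243.6 = 143.7 mA

143.7 mA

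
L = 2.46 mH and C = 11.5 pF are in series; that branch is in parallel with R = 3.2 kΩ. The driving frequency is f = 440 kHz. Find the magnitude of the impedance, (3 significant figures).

3170 Ω

ω = 2πf = 2.765e+06 rad/s
X_L = ωL = 6800 Ω
X_C = 1/(ωC) = 31500 Ω
Branch 1: Z₁ = R = 3200 Ω
Branch 2 (series LC): Z₂ = j(X_L − X_C) = −j24700 Ω
Parallel: Z = Z₁Z₂/(Z₁+Z₂), |Z| = 3170 Ω, ∠Z = -7.40°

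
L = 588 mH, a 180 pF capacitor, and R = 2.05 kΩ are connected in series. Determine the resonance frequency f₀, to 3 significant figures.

15.5 kHz

ω₀ = 1/√(LC) = 1/√(0.588 × 1.8e-10) = 97200 rad/s
f₀ = ω₀/(2π) = 15.5 kHz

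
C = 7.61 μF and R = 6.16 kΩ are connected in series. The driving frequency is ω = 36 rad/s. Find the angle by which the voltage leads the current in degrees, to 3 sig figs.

-30.6°

X_C = 1/(ωC) = 3650 Ω
Z = 6160 − j3650 Ω
|Z| = √(6160² + 3650²) = 7160 Ω
∠Z = arctan(-3650/6160) = -30.6°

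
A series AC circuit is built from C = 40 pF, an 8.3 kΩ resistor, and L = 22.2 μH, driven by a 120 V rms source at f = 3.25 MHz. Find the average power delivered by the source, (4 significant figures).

ω = 2πf = 2.042e+07 rad/s
X_L = ωL = 453.3 Ω
X_C = 1/(ωC) = 1224 Ω
Net reactance X = X_L − X_C = -770.9 Ω
Z = 8300 − j770.9 Ω
|Z| = √(8300² + 770.9²) = 8336 Ω
∠Z = arctan(-770.9/8300) = -5.307°
I = V/|Z| = 14.40 mA
P = VI cos φ = 120 × 0.01440 × cos(-5.307°) = 1.720 W

1.720 W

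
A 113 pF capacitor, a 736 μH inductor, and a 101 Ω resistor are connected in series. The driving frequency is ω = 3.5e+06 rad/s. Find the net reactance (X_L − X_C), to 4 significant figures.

47.55 Ω

X_L = ωL = 2576 Ω
X_C = 1/(ωC) = 2528 Ω
X = 2576 − 2528 = 47.55 Ω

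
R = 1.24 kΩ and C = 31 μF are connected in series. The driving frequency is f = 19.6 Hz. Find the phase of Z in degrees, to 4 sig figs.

-11.93°

ω = 2πf = 123.2 rad/s
X_C = 1/(ωC) = 261.9 Ω
Z = 1240 − j261.9 Ω
|Z| = √(1240² + 261.9²) = 1267 Ω
∠Z = arctan(-261.9/1240) = -11.93°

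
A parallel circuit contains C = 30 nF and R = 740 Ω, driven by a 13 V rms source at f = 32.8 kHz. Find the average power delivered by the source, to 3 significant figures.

ω = 2πf = 206100 rad/s
X_C = 1/(ωC) = 162 Ω
Parallel: admittances add. Y = 1/R + jωC
Y = (0.00135 + j0.00618) S
|Y| = 0.00633 S → |Z| = 1/|Y| = 158 Ω, ∠Z = −∠Y = -77.7°
I = V/|Z| = 82.3 mA
P = VI cos φ = 13 × 0.0823 × cos(-77.7°) = 228 mW

228 mW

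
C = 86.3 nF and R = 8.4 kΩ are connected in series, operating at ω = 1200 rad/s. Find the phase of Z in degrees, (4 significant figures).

X_C = 1/(ωC) = 9656 Ω
Z = 8400 − j9656 Ω
|Z| = √(8400² + 9656²) = 12800 Ω
∠Z = arctan(-9656/8400) = -48.98°

-48.98°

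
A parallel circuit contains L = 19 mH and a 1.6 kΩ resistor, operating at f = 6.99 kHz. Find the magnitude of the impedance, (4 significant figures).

739.9 Ω

ω = 2πf = 43920 rad/s
X_L = ωL = 834.5 Ω
Parallel: admittances add. Y = 1/R + 1/(jωL)
Y = (0.0006250 − j0.001198) S
|Y| = 0.001352 S → |Z| = 1/|Y| = 739.9 Ω, ∠Z = −∠Y = 62.46°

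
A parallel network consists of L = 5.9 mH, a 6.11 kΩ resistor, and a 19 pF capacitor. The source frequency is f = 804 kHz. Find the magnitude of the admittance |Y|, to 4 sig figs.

175.2 μS

ω = 2πf = 5.052e+06 rad/s
X_L = ωL = 29800 Ω
X_C = 1/(ωC) = 10420 Ω
Parallel: admittances add. Y = 1/R + 1/(jωL) + jωC
Y = (0.0001637 + j6.243e-05) S
|Y| = 0.0001752 S → |Z| = 1/|Y| = 5709 Ω, ∠Z = −∠Y = -20.88°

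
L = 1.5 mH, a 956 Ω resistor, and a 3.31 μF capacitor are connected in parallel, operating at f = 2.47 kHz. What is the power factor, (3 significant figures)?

ω = 2πf = 15520 rad/s
X_L = ωL = 23.3 Ω
X_C = 1/(ωC) = 19.5 Ω
Parallel: admittances add. Y = 1/R + 1/(jωL) + jωC
Y = (0.00105 + j0.00841) S
|Y| = 0.00848 S → |Z| = 1/|Y| = 118 Ω, ∠Z = −∠Y = -82.9°
cos φ = cos(-82.9°) = 0.123

0.123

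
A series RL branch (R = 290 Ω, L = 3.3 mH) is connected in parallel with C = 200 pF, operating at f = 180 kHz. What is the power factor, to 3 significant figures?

0.458

ω = 2πf = 1.131e+06 rad/s
X_L = ωL = 3730 Ω
X_C = 1/(ωC) = 4420 Ω
Branch 1 (R+jX_L): Z₁ = 290 + j3730 Ω, |Z₁| = 3740 Ω
Branch 2 (−jX_C): Z₂ = −j4420 Ω
Parallel: Z = Z₁Z₂/(Z₁+Z₂), |Z| = 22100 Ω, ∠Z = 62.7°
cos φ = cos(62.7°) = 0.458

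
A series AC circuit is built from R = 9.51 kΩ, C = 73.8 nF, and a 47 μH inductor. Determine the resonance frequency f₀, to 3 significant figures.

ω₀ = 1/√(LC) = 1/√(4.7e-05 × 7.38e-08) = 536900 rad/s
f₀ = ω₀/(2π) = 85.5 kHz

85.5 kHz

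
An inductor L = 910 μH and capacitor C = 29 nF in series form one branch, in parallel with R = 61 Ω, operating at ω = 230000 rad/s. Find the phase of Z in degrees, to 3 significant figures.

X_L = ωL = 209 Ω
X_C = 1/(ωC) = 150 Ω
Branch 1: Z₁ = R = 61.0 Ω
Branch 2 (series LC): Z₂ = j(X_L − X_C) = j59.4 Ω
Parallel: Z = Z₁Z₂/(Z₁+Z₂), |Z| = 42.5 Ω, ∠Z = 45.8°

45.8°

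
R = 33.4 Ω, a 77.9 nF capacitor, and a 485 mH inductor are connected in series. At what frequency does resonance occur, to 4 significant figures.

ω₀ = 1/√(LC) = 1/√(0.485 × 7.79e-08) = 5145 rad/s
f₀ = ω₀/(2π) = 818.8 Hz

818.8 Hz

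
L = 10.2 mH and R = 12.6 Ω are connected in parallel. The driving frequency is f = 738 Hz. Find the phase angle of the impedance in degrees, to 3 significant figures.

14.9°

ω = 2πf = 4637 rad/s
X_L = ωL = 47.3 Ω
Parallel: admittances add. Y = 1/R + 1/(jωL)
Y = (0.0794 − j0.0211) S
|Y| = 0.0821 S → |Z| = 1/|Y| = 12.2 Ω, ∠Z = −∠Y = 14.9°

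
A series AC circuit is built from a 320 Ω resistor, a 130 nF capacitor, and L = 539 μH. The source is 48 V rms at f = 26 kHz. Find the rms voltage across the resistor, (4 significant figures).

47.61 V

ω = 2πf = 163400 rad/s
X_L = ωL = 88.05 Ω
X_C = 1/(ωC) = 47.09 Ω
Net reactance X = X_L − X_C = 40.97 Ω
Z = 320.0 + j40.97 Ω
|Z| = √(320.0² + 40.97²) = 322.6 Ω
I = V/|Z| = 148.8 mA
V_R = I·|Z_R| = 0.1488 × 320.0 = 47.61 V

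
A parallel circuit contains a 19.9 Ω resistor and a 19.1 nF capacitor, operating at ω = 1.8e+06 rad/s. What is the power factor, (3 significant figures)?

0.825

X_C = 1/(ωC) = 29.1 Ω
Parallel: admittances add. Y = 1/R + jωC
Y = (0.0503 + j0.0344) S
|Y| = 0.0609 S → |Z| = 1/|Y| = 16.4 Ω, ∠Z = −∠Y = -34.4°
cos φ = cos(-34.4°) = 0.825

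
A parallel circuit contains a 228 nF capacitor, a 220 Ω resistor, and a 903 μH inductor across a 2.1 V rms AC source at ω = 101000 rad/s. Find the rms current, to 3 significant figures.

27.1 mA

X_L = ωL = 91.2 Ω
X_C = 1/(ωC) = 43.4 Ω
Parallel: admittances add. Y = 1/R + 1/(jωL) + jωC
Y = (0.00455 + j0.0121) S
|Y| = 0.0129 S → |Z| = 1/|Y| = 77.6 Ω, ∠Z = −∠Y = -69.4°
I = V/|Z| = 2.1/77.6 = 27.1 mA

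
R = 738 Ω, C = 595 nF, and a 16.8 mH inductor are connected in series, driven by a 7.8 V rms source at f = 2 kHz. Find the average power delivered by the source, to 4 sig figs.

81.54 mW

ω = 2πf = 12570 rad/s
X_L = ωL = 211.1 Ω
X_C = 1/(ωC) = 133.7 Ω
Net reactance X = X_L − X_C = 77.37 Ω
Z = 738.0 + j77.37 Ω
|Z| = √(738.0² + 77.37²) = 742.0 Ω
∠Z = arctan(77.37/738.0) = 5.985°
I = V/|Z| = 10.51 mA
P = VI cos φ = 7.8 × 0.01051 × cos(5.985°) = 81.54 mW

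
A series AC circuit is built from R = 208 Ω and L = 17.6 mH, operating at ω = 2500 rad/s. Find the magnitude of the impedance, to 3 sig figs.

213 Ω

X_L = ωL = 44.0 Ω
Z = 208 + j44.0 Ω
|Z| = √(208² + 44.0²) = 213 Ω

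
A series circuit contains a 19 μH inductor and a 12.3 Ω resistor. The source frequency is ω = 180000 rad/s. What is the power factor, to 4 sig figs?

0.9635

X_L = ωL = 3.420 Ω
Z = 12.30 + j3.420 Ω
|Z| = √(12.30² + 3.420²) = 12.77 Ω
∠Z = arctan(3.420/12.30) = 15.54°
cos φ = cos(15.54°) = 0.9635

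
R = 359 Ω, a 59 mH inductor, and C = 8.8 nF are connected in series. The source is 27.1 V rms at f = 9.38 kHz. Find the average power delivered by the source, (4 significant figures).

ω = 2πf = 58940 rad/s
X_L = ωL = 3477 Ω
X_C = 1/(ωC) = 1928 Ω
Net reactance X = X_L − X_C = 1549 Ω
Z = 359.0 + j1549 Ω
|Z| = √(359.0² + 1549²) = 1590 Ω
∠Z = arctan(1549/359.0) = 76.95°
I = V/|Z| = 17.04 mA
P = VI cos φ = 27.1 × 0.01704 × cos(76.95°) = 104.3 mW

104.3 mW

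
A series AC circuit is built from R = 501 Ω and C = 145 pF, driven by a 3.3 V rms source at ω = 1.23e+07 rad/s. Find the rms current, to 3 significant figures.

4.39 mA

X_C = 1/(ωC) = 561 Ω
Z = 501 − j561 Ω
|Z| = √(501² + 561²) = 752 Ω
I = V/|Z| = 3.3/752 = 4.39 mA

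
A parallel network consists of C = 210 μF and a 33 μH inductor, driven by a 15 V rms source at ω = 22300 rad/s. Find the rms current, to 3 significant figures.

X_L = ωL = 0.736 Ω
X_C = 1/(ωC) = 0.214 Ω
Parallel: admittances add. Y = 1/(jωL) + jωC
Y = (0 + j3.32) S
|Y| = 3.32 S → |Z| = 1/|Y| = 0.301 Ω, ∠Z = −∠Y = -90.0°
I = V/|Z| = 15/0.301 = 49.9 A

49.9 A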